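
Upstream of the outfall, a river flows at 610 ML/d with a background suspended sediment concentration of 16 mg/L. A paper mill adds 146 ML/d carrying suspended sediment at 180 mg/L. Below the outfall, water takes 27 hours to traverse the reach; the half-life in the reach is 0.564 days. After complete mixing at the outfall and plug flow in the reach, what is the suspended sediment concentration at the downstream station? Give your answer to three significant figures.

12.0 mg/L

After mixing, C = (610.0·16.00 + 146.0·180.0) / 756.0 = 36040/756.0 = 47.67 mg/L.
Half-life 0.564 d → k = ln 2 / 0.564 = 1.229 d⁻¹.
Applying C = C₀e^(−kt): 47.67 × 0.2509 = 11.96 mg/L.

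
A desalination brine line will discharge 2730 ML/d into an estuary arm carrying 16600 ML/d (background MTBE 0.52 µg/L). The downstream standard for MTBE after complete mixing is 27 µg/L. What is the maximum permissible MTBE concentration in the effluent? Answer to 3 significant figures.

188 µg/L

At the limit, (Qr·Cr + Qe·Cₑ)/(Qr + Qe) = 27:
Cₑ = (19330·27 − 16600·0.5200) / 2730 = 188.0 µg/L.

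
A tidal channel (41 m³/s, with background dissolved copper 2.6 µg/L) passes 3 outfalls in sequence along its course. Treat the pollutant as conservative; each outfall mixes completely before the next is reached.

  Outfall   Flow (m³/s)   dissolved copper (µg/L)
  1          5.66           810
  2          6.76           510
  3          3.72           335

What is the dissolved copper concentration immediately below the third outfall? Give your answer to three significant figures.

Outfall 1: combined Q = 46.66 m³/s; C = (41.00·2.600 + 5.660·810.0)/46.66 = 100.5 µg/L.
Outfall 2: combined Q = 53.42 m³/s; C = (46.66·100.5 + 6.760·510.0)/53.42 = 152.4 µg/L.
Outfall 3: combined Q = 57.14 m³/s; C = (53.42·152.4 + 3.720·335.0)/57.14 = 164.2 µg/L.

164 µg/L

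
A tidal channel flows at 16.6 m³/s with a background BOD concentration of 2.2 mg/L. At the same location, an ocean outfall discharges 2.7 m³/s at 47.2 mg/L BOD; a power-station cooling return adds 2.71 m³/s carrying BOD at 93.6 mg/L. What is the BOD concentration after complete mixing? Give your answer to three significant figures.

Flow-weighted average: C = (16.60·2.200 + 2.700·47.20 + 2.710·93.60) / 22.01 = 417.6/22.01 = 18.97 mg/L.

19.0 mg/L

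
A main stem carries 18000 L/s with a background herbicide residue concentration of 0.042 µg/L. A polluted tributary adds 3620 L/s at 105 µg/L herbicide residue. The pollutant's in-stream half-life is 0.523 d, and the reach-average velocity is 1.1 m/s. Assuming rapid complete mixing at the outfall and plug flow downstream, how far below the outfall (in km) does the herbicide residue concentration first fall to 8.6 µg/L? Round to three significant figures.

Mixed concentration C = ΣQC/ΣQ = (18000·0.04200 + 3620·105.0) / 21620 = 380900/21620 = 17.62 µg/L.
Half-life 0.523 d → k = ln 2 / 0.523 = 1.325 d⁻¹.
Set 17.62·exp(−k·t) = 8.6 → t = ln(17.62/8.6)/k = 46740 s = 12.98 h.
Distance = v·t = 1.1·46740 = 51420 m = 51.42 km.

51.4 km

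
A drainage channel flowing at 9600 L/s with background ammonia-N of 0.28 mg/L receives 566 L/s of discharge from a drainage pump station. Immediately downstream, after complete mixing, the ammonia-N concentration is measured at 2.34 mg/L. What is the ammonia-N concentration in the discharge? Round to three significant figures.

37.3 mg/L

Mass balance: 9600·0.2800 + 566.0·Cₑ = 10170·2.340
→ Cₑ = (10170·2.340 − 9600·0.2800) / 566.0 = 37.28 mg/L.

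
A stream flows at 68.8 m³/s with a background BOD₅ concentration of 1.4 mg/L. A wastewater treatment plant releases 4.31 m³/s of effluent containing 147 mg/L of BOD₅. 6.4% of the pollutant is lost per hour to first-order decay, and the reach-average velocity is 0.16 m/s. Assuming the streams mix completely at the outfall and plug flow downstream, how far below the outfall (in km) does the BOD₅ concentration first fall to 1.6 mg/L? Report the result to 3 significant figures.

15.9 km

Flow-weighted average: C = (68.80·1.400 + 4.310·147.0) / 73.11 = 729.9/73.11 = 9.983 mg/L.
6.4%/h lost → k = −ln(1 − 0.064) = 0.06614 h⁻¹.
Set 9.983·exp(−k·t) = 1.6 → t = ln(9.983/1.6)/k = 99660 s = 27.68 h.
Distance = v·t = 0.16·99660 = 15950 m = 15.95 km.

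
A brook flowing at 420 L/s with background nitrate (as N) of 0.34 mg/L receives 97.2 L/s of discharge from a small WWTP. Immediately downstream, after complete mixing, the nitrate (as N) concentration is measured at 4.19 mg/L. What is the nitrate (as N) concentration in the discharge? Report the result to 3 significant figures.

Mass balance: 420.0·0.3400 + 97.20·Cₑ = 517.2·4.190
→ Cₑ = (517.2·4.190 − 420.0·0.3400) / 97.20 = 20.83 mg/L.

20.8 mg/L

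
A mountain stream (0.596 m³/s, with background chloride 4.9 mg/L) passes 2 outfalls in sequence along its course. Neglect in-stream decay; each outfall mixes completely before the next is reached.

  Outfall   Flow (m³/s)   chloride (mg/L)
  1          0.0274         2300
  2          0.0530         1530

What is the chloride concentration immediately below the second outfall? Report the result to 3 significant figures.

Outfall 1: combined Q = 0.6234 m³/s; C = (0.5960·4.900 + 0.02740·2300)/0.6234 = 105.8 mg/L.
Outfall 2: combined Q = 0.6764 m³/s; C = (0.6234·105.8 + 0.05300·1530)/0.6764 = 217.4 mg/L.

217 mg/L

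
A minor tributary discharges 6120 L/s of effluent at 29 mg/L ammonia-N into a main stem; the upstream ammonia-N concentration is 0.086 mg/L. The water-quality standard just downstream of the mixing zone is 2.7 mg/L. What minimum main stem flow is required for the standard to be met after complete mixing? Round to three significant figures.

Set C_mix = 2.7: (Q·0.08600 + 6120·29.00) / (Q + 6120) = 2.7
→ Q = 6120·(29.00 − 2.7)/(2.7 − 0.08600) = 61570 L/s.

61600 L/s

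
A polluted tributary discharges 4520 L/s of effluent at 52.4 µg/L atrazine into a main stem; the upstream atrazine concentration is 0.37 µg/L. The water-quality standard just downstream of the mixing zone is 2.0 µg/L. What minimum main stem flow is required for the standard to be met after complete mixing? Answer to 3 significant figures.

Set C_mix = 2.0: (Q·0.3700 + 4520·52.40) / (Q + 4520) = 2.0
→ Q = 4520·(52.40 − 2.0)/(2.0 − 0.3700) = 139800 L/s.

140000 L/s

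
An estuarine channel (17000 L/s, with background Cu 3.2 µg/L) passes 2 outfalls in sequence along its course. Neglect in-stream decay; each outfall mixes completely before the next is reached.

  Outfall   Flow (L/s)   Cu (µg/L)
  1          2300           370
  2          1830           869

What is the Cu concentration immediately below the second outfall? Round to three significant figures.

118 µg/L

Below outfall 1: Q → 19300 L/s, C = (17000·3.200 + 2300·370.0)/19300 = 46.91 µg/L.
Below outfall 2: Q → 21130 L/s, C = (19300·46.91 + 1830·869.0)/21130 = 118.1 µg/L.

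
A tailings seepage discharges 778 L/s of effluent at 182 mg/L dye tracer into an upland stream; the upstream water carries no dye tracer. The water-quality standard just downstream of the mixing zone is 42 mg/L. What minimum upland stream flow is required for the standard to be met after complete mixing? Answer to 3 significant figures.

2590 L/s

Set C_mix = 42: (Q·0 + 778.0·182.0) / (Q + 778.0) = 42
→ Q = 778.0·(182.0 − 42)/(42 − 0) = 2593 L/s.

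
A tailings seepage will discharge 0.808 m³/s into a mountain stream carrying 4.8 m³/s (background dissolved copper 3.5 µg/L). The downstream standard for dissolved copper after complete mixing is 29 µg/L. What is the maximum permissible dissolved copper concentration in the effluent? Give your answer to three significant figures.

180 µg/L

At the limit, (Qr·Cr + Qe·Cₑ)/(Qr + Qe) = 29:
Cₑ = (5.608·29 − 4.800·3.500) / 0.8080 = 180.5 µg/L.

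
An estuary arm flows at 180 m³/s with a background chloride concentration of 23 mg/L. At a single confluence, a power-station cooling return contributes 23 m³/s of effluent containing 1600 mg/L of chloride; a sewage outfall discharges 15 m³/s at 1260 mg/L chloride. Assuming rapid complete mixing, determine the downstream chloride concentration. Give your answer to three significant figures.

274 mg/L

Conservation of mass: C = (180.0·23.00 + 23.00·1600 + 15.00·1260) / 218.0 = 59840/218.0 = 274.5 mg/L.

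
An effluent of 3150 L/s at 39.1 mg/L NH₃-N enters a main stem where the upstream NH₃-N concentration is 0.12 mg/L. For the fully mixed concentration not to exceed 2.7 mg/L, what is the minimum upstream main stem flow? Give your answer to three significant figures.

44400 L/s

Set C_mix = 2.7: (Q·0.1200 + 3150·39.10) / (Q + 3150) = 2.7
→ Q = 3150·(39.10 − 2.7)/(2.7 − 0.1200) = 44440 L/s.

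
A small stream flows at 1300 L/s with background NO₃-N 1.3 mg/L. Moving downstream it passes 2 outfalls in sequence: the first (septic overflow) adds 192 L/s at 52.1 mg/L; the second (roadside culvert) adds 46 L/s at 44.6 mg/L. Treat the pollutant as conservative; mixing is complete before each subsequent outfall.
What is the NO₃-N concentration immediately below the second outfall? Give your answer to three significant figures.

8.94 mg/L

Outfall 1: combined Q = 1492 L/s; C = (1300·1.300 + 192.0·52.10)/1492 = 7.837 mg/L.
Outfall 2: combined Q = 1538 L/s; C = (1492·7.837 + 46.00·44.60)/1538 = 8.937 mg/L.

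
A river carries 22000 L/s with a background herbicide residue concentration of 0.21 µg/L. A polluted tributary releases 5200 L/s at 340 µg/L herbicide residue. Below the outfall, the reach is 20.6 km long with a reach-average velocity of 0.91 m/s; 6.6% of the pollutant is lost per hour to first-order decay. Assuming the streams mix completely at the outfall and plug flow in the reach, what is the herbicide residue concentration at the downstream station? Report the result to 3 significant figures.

Conservation of mass: C = (22000·0.2100 + 5200·340.0) / 27200 = 1773000/27200 = 65.17 µg/L.
Travel time t = 20.6·1000 / 0.91 = 22640 s = 6.288 h.
6.6%/h lost → k = −ln(1 − 0.066) = 0.06828 h⁻¹.
First-order decay: C = 65.17·exp(−k·t) = 65.17·0.6509 = 42.42 µg/L.

42.4 µg/L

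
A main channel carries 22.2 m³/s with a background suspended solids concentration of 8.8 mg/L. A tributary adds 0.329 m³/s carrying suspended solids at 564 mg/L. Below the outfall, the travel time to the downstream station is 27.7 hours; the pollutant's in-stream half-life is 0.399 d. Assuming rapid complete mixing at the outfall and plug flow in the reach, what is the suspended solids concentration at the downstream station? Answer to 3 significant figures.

2.28 mg/L

Conservation of mass: C = (22.20·8.800 + 0.3290·564.0) / 22.53 = 380.9/22.53 = 16.91 mg/L.
Half-life 0.399 d → k = ln 2 / 0.399 = 1.737 d⁻¹.
First-order decay: C = 16.91·exp(−k·t) = 16.91·0.1347 = 2.277 mg/L.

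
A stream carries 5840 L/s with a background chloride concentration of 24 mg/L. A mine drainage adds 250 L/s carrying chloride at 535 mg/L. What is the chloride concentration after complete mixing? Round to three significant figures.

Mixed concentration C = ΣQC/ΣQ = (5840·24.00 + 250.0·535.0) / 6090 = 273900/6090 = 44.98 mg/L.

45.0 mg/L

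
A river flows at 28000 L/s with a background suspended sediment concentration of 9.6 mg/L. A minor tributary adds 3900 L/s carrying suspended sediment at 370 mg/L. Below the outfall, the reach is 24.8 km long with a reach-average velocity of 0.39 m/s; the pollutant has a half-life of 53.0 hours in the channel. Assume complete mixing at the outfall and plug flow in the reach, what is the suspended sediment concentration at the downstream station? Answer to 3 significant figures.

Conservation of mass: C = (28000·9.600 + 3900·370.0) / 31900 = 1712000/31900 = 53.66 mg/L.
Travel time t = 24.8·1000 / 0.39 = 63590 s = 17.66 h.
Half-life 53.0 h → k = ln 2 / 53.0 = 0.01308 h⁻¹ = 0.3139 d⁻¹.
Decay over the reach: 53.66·exp(−kt) = 53.66·0.7937 = 42.59 mg/L.

42.6 mg/L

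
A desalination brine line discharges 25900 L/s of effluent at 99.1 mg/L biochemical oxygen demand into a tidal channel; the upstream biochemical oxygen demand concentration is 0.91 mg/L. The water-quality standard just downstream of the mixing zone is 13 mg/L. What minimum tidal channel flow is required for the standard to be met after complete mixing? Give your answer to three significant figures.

Set C_mix = 13: (Q·0.9100 + 25900·99.10) / (Q + 25900) = 13
→ Q = 25900·(99.10 − 13)/(13 − 0.9100) = 184400 L/s.

184000 L/s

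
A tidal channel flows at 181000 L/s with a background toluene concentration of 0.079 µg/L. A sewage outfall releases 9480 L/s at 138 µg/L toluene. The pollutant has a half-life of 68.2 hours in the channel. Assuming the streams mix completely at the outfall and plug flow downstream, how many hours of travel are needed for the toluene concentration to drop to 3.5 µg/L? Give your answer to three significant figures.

Mixed concentration C = ΣQC/ΣQ = (181000·0.07900 + 9480·138.0) / 190500 = 1323000/190500 = 6.943 µg/L.
Half-life 68.2 h → k = ln 2 / 68.2 = 0.01016 h⁻¹ = 0.2439 d⁻¹.
6.943·exp(−k·t) = 3.5 → t = ln(6.943/3.5)/k = 242600 s = 67.40 h.

67.4 h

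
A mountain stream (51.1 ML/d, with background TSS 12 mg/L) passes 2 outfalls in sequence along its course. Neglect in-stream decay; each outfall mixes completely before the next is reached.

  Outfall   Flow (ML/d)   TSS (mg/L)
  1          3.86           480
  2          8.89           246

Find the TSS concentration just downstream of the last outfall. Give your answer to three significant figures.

72.9 mg/L

Below outfall 1: Q → 54.96 ML/d, C = (51.10·12.00 + 3.860·480.0)/54.96 = 44.87 mg/L.
Below outfall 2: Q → 63.85 ML/d, C = (54.96·44.87 + 8.890·246.0)/63.85 = 72.87 mg/L.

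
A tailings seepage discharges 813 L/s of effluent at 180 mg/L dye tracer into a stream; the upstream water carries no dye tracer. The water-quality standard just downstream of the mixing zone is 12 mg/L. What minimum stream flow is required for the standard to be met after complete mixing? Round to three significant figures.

Set C_mix = 12: (Q·0 + 813.0·180.0) / (Q + 813.0) = 12
→ Q = 813.0·(180.0 − 12)/(12 − 0) = 11380 L/s.

11400 L/s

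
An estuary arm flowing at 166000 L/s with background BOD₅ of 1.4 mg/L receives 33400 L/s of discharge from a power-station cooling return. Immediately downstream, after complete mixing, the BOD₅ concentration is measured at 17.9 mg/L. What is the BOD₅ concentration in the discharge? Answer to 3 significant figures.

99.9 mg/L

Mass balance: 166000·1.400 + 33400·Cₑ = 199400·17.90
→ Cₑ = (199400·17.90 − 166000·1.400) / 33400 = 99.91 mg/L.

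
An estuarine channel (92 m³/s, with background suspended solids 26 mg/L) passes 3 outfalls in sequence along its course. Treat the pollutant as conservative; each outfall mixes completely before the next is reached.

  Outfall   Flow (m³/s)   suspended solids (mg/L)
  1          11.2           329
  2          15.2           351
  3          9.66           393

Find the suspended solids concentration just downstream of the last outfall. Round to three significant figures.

119 mg/L

After outfall 1: Q = 92.00 + 11.20 = 103.2 m³/s; C = (92.00·26.00 + 11.20·329.0)/103.2 = 58.88 mg/L.
After outfall 2: Q = 103.2 + 15.20 = 118.4 m³/s; C = (103.2·58.88 + 15.20·351.0)/118.4 = 96.39 mg/L.
After outfall 3: Q = 118.4 + 9.660 = 128.1 m³/s; C = (118.4·96.39 + 9.660·393.0)/128.1 = 118.8 mg/L.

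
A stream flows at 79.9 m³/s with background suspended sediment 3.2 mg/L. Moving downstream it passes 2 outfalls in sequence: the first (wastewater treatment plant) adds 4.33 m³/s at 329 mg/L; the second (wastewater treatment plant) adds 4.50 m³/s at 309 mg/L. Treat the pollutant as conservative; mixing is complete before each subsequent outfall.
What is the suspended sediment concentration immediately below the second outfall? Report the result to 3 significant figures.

Below outfall 1: Q → 84.23 m³/s, C = (79.90·3.200 + 4.330·329.0)/84.23 = 19.95 mg/L.
Below outfall 2: Q → 88.73 m³/s, C = (84.23·19.95 + 4.500·309.0)/88.73 = 34.61 mg/L.

34.6 mg/L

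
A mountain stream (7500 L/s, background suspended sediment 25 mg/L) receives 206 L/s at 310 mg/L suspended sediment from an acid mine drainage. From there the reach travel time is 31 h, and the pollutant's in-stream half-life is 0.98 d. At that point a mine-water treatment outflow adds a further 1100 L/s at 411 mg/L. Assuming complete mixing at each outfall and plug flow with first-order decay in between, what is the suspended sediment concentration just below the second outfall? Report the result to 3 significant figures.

62.8 mg/L

Conservation of mass: C = (7500·25.00 + 206.0·310.0) / 7706 = 251400/7706 = 32.62 mg/L; combined flow 7706 L/s.
Half-life 0.98 d → k = ln 2 / 0.98 = 0.7073 d⁻¹.
First-order decay: C = 32.62·exp(−k·t) = 32.62·0.4011 = 13.08 mg/L.
Second outfall: C = (7706·13.08 + 1100·411.0)/8806 = 62.79 mg/L.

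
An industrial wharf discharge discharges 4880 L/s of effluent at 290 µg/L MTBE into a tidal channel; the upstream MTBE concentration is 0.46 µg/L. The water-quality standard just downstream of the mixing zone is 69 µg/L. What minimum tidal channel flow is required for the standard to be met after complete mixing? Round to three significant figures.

15700 L/s

Set C_mix = 69: (Q·0.4600 + 4880·290.0) / (Q + 4880) = 69
→ Q = 4880·(290.0 − 69)/(69 − 0.4600) = 15740 L/s.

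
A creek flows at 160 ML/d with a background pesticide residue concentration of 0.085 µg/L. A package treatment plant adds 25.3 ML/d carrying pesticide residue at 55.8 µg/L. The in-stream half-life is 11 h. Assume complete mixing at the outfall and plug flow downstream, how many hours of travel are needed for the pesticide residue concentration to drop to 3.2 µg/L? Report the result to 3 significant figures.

13.9 h

Flow-weighted average: C = (160.0·0.08500 + 25.30·55.80) / 185.3 = 1425/185.3 = 7.692 µg/L.
Half-life 11 h → k = ln 2 / 11 = 0.06301 h⁻¹ = 1.512 d⁻¹.
7.692·exp(−k·t) = 3.2 → t = ln(7.692/3.2)/k = 50110 s = 13.92 h.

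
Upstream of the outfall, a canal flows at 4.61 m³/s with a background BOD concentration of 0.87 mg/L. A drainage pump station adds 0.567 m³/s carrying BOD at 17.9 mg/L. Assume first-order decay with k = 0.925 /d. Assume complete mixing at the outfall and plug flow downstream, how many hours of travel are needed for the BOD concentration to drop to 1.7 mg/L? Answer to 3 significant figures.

12.3 h

Mass balance: C = (4.610·0.8700 + 0.5670·17.90) / 5.177 = 14.16/5.177 = 2.735 mg/L.
2.735·exp(−k·t) = 1.7 → t = ln(2.735/1.7)/k = 44420 s = 12.34 h.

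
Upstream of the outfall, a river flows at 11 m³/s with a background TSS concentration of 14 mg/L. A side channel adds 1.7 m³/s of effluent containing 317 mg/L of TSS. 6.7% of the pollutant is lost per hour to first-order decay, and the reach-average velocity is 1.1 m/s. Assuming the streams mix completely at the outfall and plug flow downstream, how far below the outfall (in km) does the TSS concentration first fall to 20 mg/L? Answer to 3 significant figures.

57.3 km

Conservation of mass: C = (11.00·14.00 + 1.700·317.0) / 12.70 = 692.9/12.70 = 54.56 mg/L.
6.7%/h lost → k = −ln(1 − 0.067) = 0.06935 h⁻¹.
Set 54.56·exp(−k·t) = 20 → t = ln(54.56/20)/k = 52090 s = 14.47 h.
Distance = v·t = 1.1·52090 = 57300 m = 57.30 km.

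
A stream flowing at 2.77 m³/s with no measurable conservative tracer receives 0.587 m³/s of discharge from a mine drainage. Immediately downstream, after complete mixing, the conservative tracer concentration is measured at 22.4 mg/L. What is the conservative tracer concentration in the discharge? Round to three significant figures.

Mass balance: 2.770·0 + 0.5870·Cₑ = 3.357·22.40
→ Cₑ = (3.357·22.40 − 2.770·0) / 0.5870 = 128.1 mg/L.

128 mg/L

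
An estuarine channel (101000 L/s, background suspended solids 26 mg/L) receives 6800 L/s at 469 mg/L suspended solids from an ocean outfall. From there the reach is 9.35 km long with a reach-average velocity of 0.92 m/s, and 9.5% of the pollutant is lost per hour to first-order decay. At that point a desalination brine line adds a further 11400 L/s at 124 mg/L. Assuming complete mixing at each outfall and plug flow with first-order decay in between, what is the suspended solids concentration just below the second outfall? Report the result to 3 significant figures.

Conservation of mass: C = (101000·26.00 + 6800·469.0) / 107800 = 5815000/107800 = 53.94 mg/L; combined flow 107800 L/s.
Travel time t = 9.35·1000 / 0.92 = 10160 s = 2.823 h.
9.5%/h lost → k = −ln(1 − 0.095) = 0.09982 h⁻¹.
Applying C = C₀e^(−kt): 53.94 × 0.7544 = 40.70 mg/L.
Second outfall: C = (107800·40.70 + 11400·124.0)/119200 = 48.66 mg/L.

48.7 mg/L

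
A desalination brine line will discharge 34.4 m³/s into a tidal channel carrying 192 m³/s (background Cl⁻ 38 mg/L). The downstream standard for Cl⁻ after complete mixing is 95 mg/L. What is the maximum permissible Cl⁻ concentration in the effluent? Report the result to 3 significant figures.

At the limit, (Qr·Cr + Qe·Cₑ)/(Qr + Qe) = 95:
Cₑ = (226.4·95 − 192.0·38.00) / 34.40 = 413.1 mg/L.

413 mg/L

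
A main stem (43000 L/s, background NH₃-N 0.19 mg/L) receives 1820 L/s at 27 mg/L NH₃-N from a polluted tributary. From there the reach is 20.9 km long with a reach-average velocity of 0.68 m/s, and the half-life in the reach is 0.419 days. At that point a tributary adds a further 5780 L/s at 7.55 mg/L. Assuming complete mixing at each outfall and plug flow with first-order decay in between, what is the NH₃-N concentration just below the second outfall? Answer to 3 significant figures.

Mixed concentration C = ΣQC/ΣQ = (43000·0.1900 + 1820·27.00) / 44820 = 57310/44820 = 1.279 mg/L; combined flow 44820 L/s.
Travel time t = 20.9·1000 / 0.68 = 30740 s = 8.538 h.
Half-life 0.419 d → k = ln 2 / 0.419 = 1.654 d⁻¹.
Decay over the reach: 1.279·exp(−kt) = 1.279·0.5552 = 0.7099 mg/L.
Second outfall: C = (44820·0.7099 + 5780·7.550)/50600 = 1.491 mg/L.

1.49 mg/L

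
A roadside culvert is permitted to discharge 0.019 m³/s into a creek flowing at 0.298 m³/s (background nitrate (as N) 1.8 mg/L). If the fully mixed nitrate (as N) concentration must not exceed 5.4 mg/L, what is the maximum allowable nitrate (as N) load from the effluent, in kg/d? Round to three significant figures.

Mass balance at the limit: 0.2980·1.800 + 0.01900·Cₑ = 0.3170·5.4 → Cₑ = 61.86 mg/L.
Load = 0.01900 m³/s × 61.86 g/m³ × 86 400 s/d = 101.6 kg/d.

102 kg/d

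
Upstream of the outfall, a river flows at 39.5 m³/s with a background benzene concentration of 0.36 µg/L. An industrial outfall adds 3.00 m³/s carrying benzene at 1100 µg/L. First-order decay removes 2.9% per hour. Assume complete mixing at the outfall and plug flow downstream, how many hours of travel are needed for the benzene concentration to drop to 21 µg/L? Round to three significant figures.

44.6 h

Mass balance: C = (39.50·0.3600 + 3.000·1100) / 42.50 = 3314/42.50 = 77.98 µg/L.
2.9%/h lost → k = −ln(1 − 0.029) = 0.02943 h⁻¹.
77.98·exp(−k·t) = 21 → t = ln(77.98/21)/k = 160500 s = 44.58 h.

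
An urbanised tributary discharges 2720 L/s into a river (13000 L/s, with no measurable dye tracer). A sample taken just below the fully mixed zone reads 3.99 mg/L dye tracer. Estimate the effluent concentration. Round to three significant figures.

23.1 mg/L

Mass balance: 13000·0 + 2720·Cₑ = 15720·3.990
→ Cₑ = (15720·3.990 − 13000·0) / 2720 = 23.06 mg/L.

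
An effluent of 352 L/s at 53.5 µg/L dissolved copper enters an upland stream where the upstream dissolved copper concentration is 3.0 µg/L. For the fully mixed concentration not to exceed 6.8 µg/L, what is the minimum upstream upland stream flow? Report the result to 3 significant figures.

4330 L/s

Set C_mix = 6.8: (Q·3.000 + 352.0·53.50) / (Q + 352.0) = 6.8
→ Q = 352.0·(53.50 − 6.8)/(6.8 − 3.000) = 4326 L/s.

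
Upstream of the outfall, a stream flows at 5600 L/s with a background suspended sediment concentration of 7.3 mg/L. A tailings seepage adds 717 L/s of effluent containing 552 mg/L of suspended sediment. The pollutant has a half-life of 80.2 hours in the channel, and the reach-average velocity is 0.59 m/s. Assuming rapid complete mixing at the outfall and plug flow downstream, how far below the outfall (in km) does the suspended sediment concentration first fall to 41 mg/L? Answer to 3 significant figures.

Flow-weighted average: C = (5600·7.300 + 717.0·552.0) / 6317 = 436700/6317 = 69.13 mg/L.
Half-life 80.2 h → k = ln 2 / 80.2 = 0.008643 h⁻¹ = 0.2074 d⁻¹.
Set 69.13·exp(−k·t) = 41 → t = ln(69.13/41)/k = 217600 s = 60.44 h.
Distance = v·t = 0.59·217600 = 128400 m = 128.4 km.

128 km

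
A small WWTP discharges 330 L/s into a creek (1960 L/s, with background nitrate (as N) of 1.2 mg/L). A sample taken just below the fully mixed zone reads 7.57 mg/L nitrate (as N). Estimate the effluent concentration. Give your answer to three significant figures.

Mass balance: 1960·1.200 + 330.0·Cₑ = 2290·7.570
→ Cₑ = (2290·7.570 − 1960·1.200) / 330.0 = 45.40 mg/L.

45.4 mg/L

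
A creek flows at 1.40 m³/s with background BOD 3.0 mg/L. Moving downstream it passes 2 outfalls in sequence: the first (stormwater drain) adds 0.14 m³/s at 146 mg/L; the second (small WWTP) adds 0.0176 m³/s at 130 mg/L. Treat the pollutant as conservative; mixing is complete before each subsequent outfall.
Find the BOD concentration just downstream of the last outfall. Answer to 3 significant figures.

17.3 mg/L

Below outfall 1: Q → 1.540 m³/s, C = (1.400·3.000 + 0.1400·146.0)/1.540 = 16.00 mg/L.
Below outfall 2: Q → 1.558 m³/s, C = (1.540·16.00 + 0.01760·130.0)/1.558 = 17.29 mg/L.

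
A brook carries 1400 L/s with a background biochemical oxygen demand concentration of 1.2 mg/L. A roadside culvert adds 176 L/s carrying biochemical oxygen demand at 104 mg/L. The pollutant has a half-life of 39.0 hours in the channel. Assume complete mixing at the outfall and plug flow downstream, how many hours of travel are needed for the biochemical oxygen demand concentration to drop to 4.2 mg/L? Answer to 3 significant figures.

62.2 h

Conservation of mass: C = (1400·1.200 + 176.0·104.0) / 1576 = 19980/1576 = 12.68 mg/L.
Half-life 39.0 h → k = ln 2 / 39.0 = 0.01777 h⁻¹ = 0.4266 d⁻¹.
12.68·exp(−k·t) = 4.2 → t = ln(12.68/4.2)/k = 223800 s = 62.17 h.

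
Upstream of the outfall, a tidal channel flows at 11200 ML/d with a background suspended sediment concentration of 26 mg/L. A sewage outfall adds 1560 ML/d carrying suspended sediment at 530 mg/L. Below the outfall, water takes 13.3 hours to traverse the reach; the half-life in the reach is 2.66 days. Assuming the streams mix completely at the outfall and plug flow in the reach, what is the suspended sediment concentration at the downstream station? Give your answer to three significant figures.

After mixing, C = (11200·26.00 + 1560·530.0) / 12760 = 1118000/12760 = 87.62 mg/L.
Half-life 2.66 d → k = ln 2 / 2.66 = 0.2606 d⁻¹.
Applying C = C₀e^(−kt): 87.62 × 0.8655 = 75.84 mg/L.

75.8 mg/L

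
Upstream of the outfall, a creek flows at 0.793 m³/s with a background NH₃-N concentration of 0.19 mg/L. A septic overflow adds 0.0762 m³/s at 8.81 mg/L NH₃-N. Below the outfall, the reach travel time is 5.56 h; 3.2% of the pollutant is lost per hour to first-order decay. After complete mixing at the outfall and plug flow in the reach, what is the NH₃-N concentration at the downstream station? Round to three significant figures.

0.789 mg/L

Mass balance: C = (0.7930·0.1900 + 0.07620·8.810) / 0.8692 = 0.8220/0.8692 = 0.9457 mg/L.
3.2%/h lost → k = −ln(1 − 0.032) = 0.03252 h⁻¹.
After decay, C = 0.9457 × e^(−kt) = 0.9457 × 0.8346 = 0.7893 mg/L.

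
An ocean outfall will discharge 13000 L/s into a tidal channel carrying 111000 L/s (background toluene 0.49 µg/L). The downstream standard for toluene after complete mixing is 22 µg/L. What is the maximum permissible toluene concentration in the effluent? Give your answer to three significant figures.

At the limit, (Qr·Cr + Qe·Cₑ)/(Qr + Qe) = 22:
Cₑ = (124000·22 − 111000·0.4900) / 13000 = 205.7 µg/L.

206 µg/L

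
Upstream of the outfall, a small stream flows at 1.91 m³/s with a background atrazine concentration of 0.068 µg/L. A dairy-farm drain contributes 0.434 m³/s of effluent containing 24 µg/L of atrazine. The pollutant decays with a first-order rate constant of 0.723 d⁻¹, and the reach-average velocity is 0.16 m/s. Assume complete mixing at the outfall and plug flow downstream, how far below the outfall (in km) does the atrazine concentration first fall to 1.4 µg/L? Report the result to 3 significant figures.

22.3 km

Conservation of mass: C = (1.910·0.06800 + 0.4340·24.00) / 2.344 = 10.55/2.344 = 4.499 µg/L.
Set 4.499·exp(−k·t) = 1.4 → t = ln(4.499/1.4)/k = 139500 s = 38.75 h.
Distance = v·t = 0.16·139500 = 22320 m = 22.32 km.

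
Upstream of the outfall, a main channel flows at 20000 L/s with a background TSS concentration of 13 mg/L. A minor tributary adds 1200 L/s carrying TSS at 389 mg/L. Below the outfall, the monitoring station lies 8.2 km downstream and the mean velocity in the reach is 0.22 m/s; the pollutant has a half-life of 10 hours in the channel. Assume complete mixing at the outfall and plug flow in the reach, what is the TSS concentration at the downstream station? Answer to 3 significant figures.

Mixed concentration C = ΣQC/ΣQ = (20000·13.00 + 1200·389.0) / 21200 = 726800/21200 = 34.28 mg/L.
Travel time t = 8.2·1000 / 0.22 = 37270 s = 10.35 h.
Half-life 10 h → k = ln 2 / 10 = 0.06931 h⁻¹ = 1.664 d⁻¹.
First-order decay: C = 34.28·exp(−k·t) = 34.28·0.4879 = 16.73 mg/L.

16.7 mg/L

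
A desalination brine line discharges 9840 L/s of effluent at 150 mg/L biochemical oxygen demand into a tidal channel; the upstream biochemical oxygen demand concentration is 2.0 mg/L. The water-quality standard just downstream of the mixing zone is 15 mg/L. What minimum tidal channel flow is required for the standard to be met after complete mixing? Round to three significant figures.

102000 L/s

Set C_mix = 15: (Q·2.000 + 9840·150.0) / (Q + 9840) = 15
→ Q = 9840·(150.0 − 15)/(15 − 2.000) = 102200 L/s.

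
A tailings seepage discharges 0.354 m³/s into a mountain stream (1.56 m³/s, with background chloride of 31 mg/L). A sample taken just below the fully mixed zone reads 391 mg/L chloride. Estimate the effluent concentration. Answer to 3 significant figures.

1980 mg/L

Mass balance: 1.560·31.00 + 0.3540·Cₑ = 1.914·391.0
→ Cₑ = (1.914·391.0 − 1.560·31.00) / 0.3540 = 1977 mg/L.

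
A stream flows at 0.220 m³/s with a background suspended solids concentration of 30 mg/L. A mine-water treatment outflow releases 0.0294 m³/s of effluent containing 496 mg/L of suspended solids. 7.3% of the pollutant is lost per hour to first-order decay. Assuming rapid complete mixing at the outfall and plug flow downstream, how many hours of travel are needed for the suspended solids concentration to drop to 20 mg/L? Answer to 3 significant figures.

19.1 h

Mass balance: C = (0.2200·30.00 + 0.02940·496.0) / 0.2494 = 21.18/0.2494 = 84.93 mg/L.
7.3%/h lost → k = −ln(1 − 0.073) = 0.07580 h⁻¹.
84.93·exp(−k·t) = 20 → t = ln(84.93/20)/k = 68680 s = 19.08 h.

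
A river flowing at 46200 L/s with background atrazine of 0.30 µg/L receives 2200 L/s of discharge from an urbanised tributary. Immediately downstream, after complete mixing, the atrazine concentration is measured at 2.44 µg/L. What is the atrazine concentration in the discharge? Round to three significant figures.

47.4 µg/L

Mass balance: 46200·0.3000 + 2200·Cₑ = 48400·2.440
→ Cₑ = (48400·2.440 − 46200·0.3000) / 2200 = 47.38 µg/L.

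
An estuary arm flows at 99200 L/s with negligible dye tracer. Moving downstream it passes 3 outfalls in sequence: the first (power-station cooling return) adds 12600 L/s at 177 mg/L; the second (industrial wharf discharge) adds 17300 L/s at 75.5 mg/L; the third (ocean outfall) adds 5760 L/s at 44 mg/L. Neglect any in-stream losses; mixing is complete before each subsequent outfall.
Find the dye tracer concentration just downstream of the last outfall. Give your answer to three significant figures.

28.1 mg/L

After outfall 1: Q = 99200 + 12600 = 111800 L/s; C = (99200·0 + 12600·177.0)/111800 = 19.95 mg/L.
After outfall 2: Q = 111800 + 17300 = 129100 L/s; C = (111800·19.95 + 17300·75.50)/129100 = 27.39 mg/L.
After outfall 3: Q = 129100 + 5760 = 134900 L/s; C = (129100·27.39 + 5760·44.00)/134900 = 28.10 mg/L.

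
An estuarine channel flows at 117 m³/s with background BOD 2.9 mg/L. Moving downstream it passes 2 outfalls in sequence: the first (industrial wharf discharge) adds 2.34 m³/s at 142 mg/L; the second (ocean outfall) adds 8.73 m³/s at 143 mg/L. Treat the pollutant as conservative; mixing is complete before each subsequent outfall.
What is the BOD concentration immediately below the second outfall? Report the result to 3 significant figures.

15.0 mg/L

Outfall 1: combined Q = 119.3 m³/s; C = (117.0·2.900 + 2.340·142.0)/119.3 = 5.627 mg/L.
Outfall 2: combined Q = 128.1 m³/s; C = (119.3·5.627 + 8.730·143.0)/128.1 = 14.99 mg/L.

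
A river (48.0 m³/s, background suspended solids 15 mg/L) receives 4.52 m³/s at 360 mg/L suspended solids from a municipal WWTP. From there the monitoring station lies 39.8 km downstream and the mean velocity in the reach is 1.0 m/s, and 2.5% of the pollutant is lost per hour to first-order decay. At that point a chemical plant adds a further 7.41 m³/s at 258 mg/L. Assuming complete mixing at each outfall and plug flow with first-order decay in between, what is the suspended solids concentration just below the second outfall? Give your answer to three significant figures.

Mass balance: C = (48.00·15.00 + 4.520·360.0) / 52.52 = 2347/52.52 = 44.69 mg/L; combined flow 52.52 m³/s.
Travel time t = 39.8·1000 / 1.0 = 39800 s = 11.06 h.
2.5%/h lost → k = −ln(1 − 0.025) = 0.02532 h⁻¹.
Applying C = C₀e^(−kt): 44.69 × 0.7559 = 33.78 mg/L.
At the second outfall, C = (52.52·33.78 + 7.410·258.0) / (52.52 + 7.410) = 61.50 mg/L.

61.5 mg/L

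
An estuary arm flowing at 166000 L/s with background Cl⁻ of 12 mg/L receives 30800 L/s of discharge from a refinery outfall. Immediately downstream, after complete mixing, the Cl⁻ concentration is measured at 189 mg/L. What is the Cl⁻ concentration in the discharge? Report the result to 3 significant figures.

Mass balance: 166000·12.00 + 30800·Cₑ = 196800·189.0
→ Cₑ = (196800·189.0 − 166000·12.00) / 30800 = 1143 mg/L.

1140 mg/L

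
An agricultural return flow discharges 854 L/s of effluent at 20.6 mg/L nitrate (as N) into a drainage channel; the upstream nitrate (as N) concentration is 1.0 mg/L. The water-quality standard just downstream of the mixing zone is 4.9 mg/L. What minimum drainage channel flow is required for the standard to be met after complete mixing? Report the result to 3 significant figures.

Set C_mix = 4.9: (Q·1.000 + 854.0·20.60) / (Q + 854.0) = 4.9
→ Q = 854.0·(20.60 − 4.9)/(4.9 − 1.000) = 3438 L/s.

3440 L/s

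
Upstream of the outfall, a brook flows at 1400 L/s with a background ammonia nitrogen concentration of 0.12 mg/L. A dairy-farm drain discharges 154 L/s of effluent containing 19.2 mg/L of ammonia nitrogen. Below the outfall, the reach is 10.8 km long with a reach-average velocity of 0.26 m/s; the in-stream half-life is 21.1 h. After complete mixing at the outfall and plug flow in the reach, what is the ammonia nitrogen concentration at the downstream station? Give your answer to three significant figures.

Mixed concentration C = ΣQC/ΣQ = (1400·0.1200 + 154.0·19.20) / 1554 = 3125/1554 = 2.011 mg/L.
Travel time t = 10.8·1000 / 0.26 = 41540 s = 11.54 h.
Half-life 21.1 h → k = ln 2 / 21.1 = 0.03285 h⁻¹ = 0.7884 d⁻¹.
After decay, C = 2.011 × e^(−kt) = 2.011 × 0.6845 = 1.376 mg/L.

1.38 mg/L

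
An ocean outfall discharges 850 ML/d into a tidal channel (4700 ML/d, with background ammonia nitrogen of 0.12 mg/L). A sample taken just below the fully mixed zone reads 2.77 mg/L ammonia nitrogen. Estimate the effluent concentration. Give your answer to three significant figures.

Mass balance: 4700·0.1200 + 850.0·Cₑ = 5550·2.770
→ Cₑ = (5550·2.770 − 4700·0.1200) / 850.0 = 17.42 mg/L.

17.4 mg/L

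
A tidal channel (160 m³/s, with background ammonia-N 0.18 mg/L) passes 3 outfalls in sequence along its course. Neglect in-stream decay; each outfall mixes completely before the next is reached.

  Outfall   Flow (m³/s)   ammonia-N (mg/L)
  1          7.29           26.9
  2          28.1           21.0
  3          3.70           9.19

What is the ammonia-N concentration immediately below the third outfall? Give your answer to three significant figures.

Below outfall 1: Q → 167.3 m³/s, C = (160.0·0.1800 + 7.290·26.90)/167.3 = 1.344 mg/L.
Below outfall 2: Q → 195.4 m³/s, C = (167.3·1.344 + 28.10·21.00)/195.4 = 4.171 mg/L.
Below outfall 3: Q → 199.1 m³/s, C = (195.4·4.171 + 3.700·9.190)/199.1 = 4.264 mg/L.

4.26 mg/L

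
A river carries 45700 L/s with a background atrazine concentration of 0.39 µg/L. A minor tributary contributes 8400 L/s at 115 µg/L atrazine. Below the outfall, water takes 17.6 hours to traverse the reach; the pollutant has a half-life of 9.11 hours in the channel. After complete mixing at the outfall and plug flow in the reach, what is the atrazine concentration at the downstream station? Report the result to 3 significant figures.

After mixing, C = (45700·0.3900 + 8400·115.0) / 54100 = 983800/54100 = 18.19 µg/L.
Half-life 9.11 h → k = ln 2 / 9.11 = 0.07609 h⁻¹ = 1.826 d⁻¹.
First-order decay: C = 18.19·exp(−k·t) = 18.19·0.2621 = 4.766 µg/L.

4.77 µg/L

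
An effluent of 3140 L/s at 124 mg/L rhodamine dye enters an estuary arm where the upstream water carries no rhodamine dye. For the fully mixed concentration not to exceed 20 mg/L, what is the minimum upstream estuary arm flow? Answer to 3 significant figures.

Set C_mix = 20: (Q·0 + 3140·124.0) / (Q + 3140) = 20
→ Q = 3140·(124.0 − 20)/(20 − 0) = 16330 L/s.

16300 L/s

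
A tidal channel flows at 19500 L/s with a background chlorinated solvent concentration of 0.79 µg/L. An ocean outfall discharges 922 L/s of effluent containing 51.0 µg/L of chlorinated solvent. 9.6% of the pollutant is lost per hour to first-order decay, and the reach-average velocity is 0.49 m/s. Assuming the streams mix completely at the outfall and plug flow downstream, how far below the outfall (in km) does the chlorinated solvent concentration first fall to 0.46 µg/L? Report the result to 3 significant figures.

33.1 km

After mixing, C = (19500·0.7900 + 922.0·51.00) / 20420 = 62430/20420 = 3.057 µg/L.
9.6%/h lost → k = −ln(1 − 0.096) = 0.1009 h⁻¹.
Set 3.057·exp(−k·t) = 0.46 → t = ln(3.057/0.46)/k = 67560 s = 18.77 h.
Distance = v·t = 0.49·67560 = 33100 m = 33.10 km.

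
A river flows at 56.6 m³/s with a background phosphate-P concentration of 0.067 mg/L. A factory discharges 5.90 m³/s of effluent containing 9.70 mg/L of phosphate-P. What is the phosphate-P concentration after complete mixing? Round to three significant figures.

Flow-weighted average: C = (56.60·0.06700 + 5.900·9.700) / 62.50 = 61.02/62.50 = 0.9764 mg/L.

0.976 mg/L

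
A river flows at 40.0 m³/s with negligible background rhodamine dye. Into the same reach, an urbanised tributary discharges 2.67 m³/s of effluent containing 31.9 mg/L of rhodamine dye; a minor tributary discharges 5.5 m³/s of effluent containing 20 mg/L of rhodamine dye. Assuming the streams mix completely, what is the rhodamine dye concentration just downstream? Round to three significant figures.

4.05 mg/L

Mixed concentration C = ΣQC/ΣQ = (40.00·0 + 2.670·31.90 + 5.500·20.00) / 48.17 = 195.2/48.17 = 4.052 mg/L.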